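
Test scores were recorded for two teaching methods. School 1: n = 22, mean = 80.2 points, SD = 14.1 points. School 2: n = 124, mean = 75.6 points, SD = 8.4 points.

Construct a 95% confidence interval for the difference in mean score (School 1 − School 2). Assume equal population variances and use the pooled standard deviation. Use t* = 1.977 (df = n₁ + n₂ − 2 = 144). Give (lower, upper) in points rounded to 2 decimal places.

(0.28, 8.92)

s_p = √[((n₁−1)s₁² + (n₂−1)s₂²)/(n₁+n₂−2)] = √[(21·14.1² + 123·8.4²)/144] = 9.4479.
SE = 9.4479·√(1/22 + 1/124) = 2.1857.
With t* = 1.977, margin = 1.977 × 2.1857 = 4.3211.
x̄₁ − x̄₂ = 80.2 − 75.6 = 4.6000; interval 4.6000 ± 4.3211 = (0.28, 8.92).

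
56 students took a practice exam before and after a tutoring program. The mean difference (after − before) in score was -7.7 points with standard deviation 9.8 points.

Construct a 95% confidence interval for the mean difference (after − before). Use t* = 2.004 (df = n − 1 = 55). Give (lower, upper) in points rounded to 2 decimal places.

(-10.32, -5.08)

This is a matched-pairs design, so SE = s_d/√n = 9.8/√56 = 1.3096.
Margin = 2.004 × 1.3096 = 2.6244; the interval is -7.7 ± 2.6244 = (-10.32, -5.08).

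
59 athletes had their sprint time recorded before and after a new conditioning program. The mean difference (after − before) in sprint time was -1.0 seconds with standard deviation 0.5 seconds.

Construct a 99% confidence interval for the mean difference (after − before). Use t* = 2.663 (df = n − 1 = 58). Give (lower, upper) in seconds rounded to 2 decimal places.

This is a matched-pairs design, so SE = s_d/√n = 0.5/√59 = 0.0651.
Margin = 2.663 × 0.0651 = 0.1734; the interval is -1.0 ± 0.1734 = (-1.17, -0.83).

(-1.17, -0.83)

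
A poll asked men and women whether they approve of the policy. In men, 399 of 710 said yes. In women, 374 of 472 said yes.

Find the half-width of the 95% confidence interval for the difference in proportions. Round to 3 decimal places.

0.052

p̂₁ = 399/710 = 0.5620 and p̂₂ = 374/472 = 0.7924.
SE₁ = √(p̂₁(1−p̂₁)/n₁) = √(0.5620·0.4380/710) = 0.01862; SE₂ = √(0.7924·0.2076/472) = 0.01867.
Independent samples: SE of the difference = √(SE₁² + SE₂²) = √(0.0003467044 + 0.0003485689) = 0.02637.
z* for 95% confidence is 1.960, so the margin of error is 1.960 × 0.02637 = 0.05169.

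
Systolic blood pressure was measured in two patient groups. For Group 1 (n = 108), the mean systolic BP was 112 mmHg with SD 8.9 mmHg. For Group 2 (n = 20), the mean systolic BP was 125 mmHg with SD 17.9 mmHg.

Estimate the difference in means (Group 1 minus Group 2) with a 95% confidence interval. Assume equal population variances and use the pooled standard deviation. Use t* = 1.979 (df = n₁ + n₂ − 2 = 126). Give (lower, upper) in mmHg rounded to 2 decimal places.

(-18.18, -7.82)

Pooled variance s_p² = [107·8.9² + 19·17.9²] / (108+20−2) = 115.5814, so s_p = 10.7509.
SE_diff = s_p·√(1/n₁ + 1/n₂) = 10.7509·√(1/108 + 1/20) = 2.6171.
t* = 1.979; margin = 1.979 × 2.6171 = 5.1792.
Difference = 112 − 125 = -13.0000.
-13.0000 ± 5.1792 → (-18.18, -7.82).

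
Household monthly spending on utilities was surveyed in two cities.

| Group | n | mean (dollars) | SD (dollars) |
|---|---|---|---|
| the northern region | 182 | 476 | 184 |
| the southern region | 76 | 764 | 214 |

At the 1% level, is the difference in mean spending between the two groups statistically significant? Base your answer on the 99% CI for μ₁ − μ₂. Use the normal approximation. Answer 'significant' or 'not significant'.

Standard errors of each mean: 184/√182 = 13.6390 and 214/√76 = 24.5475.
SE(x̄₁ − x̄₂) = √(13.6390² + 24.5475²) = 28.0821 for independent samples with unequal variances.
With z* = 2.576, the margin is 2.576 × 28.0821 = 72.3395.
x̄₁ − x̄₂ = 476 − 764 = -288.0000; the interval is -288.0000 ± 72.3395 = (-360.3395, -215.6605).
The interval (-360.3395, -215.6605) does not contain 0, so the difference is significant.

significant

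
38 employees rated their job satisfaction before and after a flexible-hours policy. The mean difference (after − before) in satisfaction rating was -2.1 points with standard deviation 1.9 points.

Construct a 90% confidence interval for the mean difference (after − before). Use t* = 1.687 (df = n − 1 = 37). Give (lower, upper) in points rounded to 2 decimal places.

(-2.62, -1.58)

Paired design: SE = s_d/√n = 1.9/√38 = 0.3082.
t* = 1.687; margin of error = 1.687 × 0.3082 = 0.5199.
-2.1 ± 0.5199 → (-2.62, -1.58).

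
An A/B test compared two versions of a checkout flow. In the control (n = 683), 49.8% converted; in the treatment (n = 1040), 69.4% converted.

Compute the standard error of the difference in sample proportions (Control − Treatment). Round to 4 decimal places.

The two standard errors are √(0.4980×0.5020/683) = 0.01913 and √(0.6940×0.3060/1040) = 0.01429.
Because the samples are independent, SE_diff = √(0.01913² + 0.01429²) = 0.02388.

0.0239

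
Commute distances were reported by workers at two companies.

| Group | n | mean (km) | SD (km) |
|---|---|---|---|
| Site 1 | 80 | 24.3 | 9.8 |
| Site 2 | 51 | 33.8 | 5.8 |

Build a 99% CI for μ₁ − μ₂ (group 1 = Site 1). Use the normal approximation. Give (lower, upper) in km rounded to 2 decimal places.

SE₁ = s₁/√n₁ = 9.8/√80 = 1.0957; SE₂ = 5.8/√51 = 0.8122.
Independent samples, unequal variances: SE_diff = √(SE₁² + SE₂²) = √(1.20055849 + 0.65966884) = 1.3639.
z* = 2.576, so margin of error = 2.576 × 1.3639 = 3.5134.
Difference in means = 24.3 − 33.8 = -9.5000.
-9.5000 ± 3.5134 → (-13.01, -5.99).

(-13.01, -5.99)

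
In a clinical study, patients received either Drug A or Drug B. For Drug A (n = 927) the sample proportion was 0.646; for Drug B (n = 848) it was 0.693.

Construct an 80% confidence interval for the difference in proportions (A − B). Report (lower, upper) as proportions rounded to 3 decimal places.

(-0.076, -0.018)

Each SE is √(p̂(1−p̂)/n): √(0.6460·0.3540/927) = 0.01571 and √(0.6930·0.3070/848) = 0.01584.
SE(p̂₁ − p̂₂) = √(SE₁² + SE₂²) = √(0.0002468041 + 0.0002509056) = 0.02231, since the two samples are independent.
At 80% confidence z* = 1.282; margin = 1.282 × 0.02231 = 0.02860.
The difference is 0.6460 − 0.6930 = -0.0470, so the interval is -0.0470 ± 0.02860 = (-0.076, -0.018).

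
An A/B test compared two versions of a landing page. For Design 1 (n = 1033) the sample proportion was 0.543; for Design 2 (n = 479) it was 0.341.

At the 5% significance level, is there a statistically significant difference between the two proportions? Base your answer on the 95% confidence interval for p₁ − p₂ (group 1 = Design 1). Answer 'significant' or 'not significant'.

The two standard errors are √(0.5430×0.4570/1033) = 0.01550 and √(0.3410×0.6590/479) = 0.02166.
Because the samples are independent, SE_diff = √(0.01550² + 0.02166²) = 0.02663.
Using z* = 1.960 for 95%, ME = 1.960 × 0.02663 = 0.05219.
p̂₁ − p̂₂ = 0.2020; interval 0.2020 ± 0.05219 gives (0.14981, 0.25419).
The interval (0.14981, 0.25419) does not contain 0, so the difference is significant.

significant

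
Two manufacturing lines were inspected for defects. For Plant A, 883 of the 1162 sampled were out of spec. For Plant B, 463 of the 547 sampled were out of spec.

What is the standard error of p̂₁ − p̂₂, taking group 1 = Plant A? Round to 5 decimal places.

0.01987

Sample proportions: 883/1162 = 0.7599, 463/547 = 0.8464.
Each SE is √(p̂(1−p̂)/n): √(0.7599·0.2401/1162) = 0.01253 and √(0.8464·0.1536/547) = 0.01542.
SE(p̂₁ − p̂₂) = √(SE₁² + SE₂²) = √(0.0001570009 + 0.0002377764) = 0.01987, since the two samples are independent.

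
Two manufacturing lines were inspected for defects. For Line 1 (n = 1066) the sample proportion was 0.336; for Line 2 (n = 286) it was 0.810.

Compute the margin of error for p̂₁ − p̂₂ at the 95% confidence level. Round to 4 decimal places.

The two standard errors are √(0.3360×0.6640/1066) = 0.01447 and √(0.8100×0.1900/286) = 0.02320.
Because the samples are independent, SE_diff = √(0.01447² + 0.02320²) = 0.02734.
Using z* = 1.960 for 95%, ME = 1.960 × 0.02734 = 0.05359.

0.0536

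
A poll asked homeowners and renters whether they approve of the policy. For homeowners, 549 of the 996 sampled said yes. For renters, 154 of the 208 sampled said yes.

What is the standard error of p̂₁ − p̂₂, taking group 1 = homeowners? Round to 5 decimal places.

0.03424

Sample proportions: 549/996 = 0.5512, 154/208 = 0.7404.
Each SE is √(p̂(1−p̂)/n): √(0.5512·0.4488/996) = 0.01576 and √(0.7404·0.2596/208) = 0.03040.
SE(p̂₁ − p̂₂) = √(SE₁² + SE₂²) = √(0.0002483776 + 0.00092416) = 0.03424, since the two samples are independent.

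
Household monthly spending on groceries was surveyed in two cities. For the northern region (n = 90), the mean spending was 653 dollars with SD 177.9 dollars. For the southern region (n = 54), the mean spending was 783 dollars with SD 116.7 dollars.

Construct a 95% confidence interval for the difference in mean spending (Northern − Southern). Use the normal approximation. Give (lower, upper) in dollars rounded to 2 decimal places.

Standard errors of each mean: 177.9/√90 = 18.7523 and 116.7/√54 = 15.8809.
SE(x̄₁ − x̄₂) = √(18.7523² + 15.8809²) = 24.5734 for independent samples with unequal variances.
With z* = 1.960, the margin is 1.960 × 24.5734 = 48.1639.
x̄₁ − x̄₂ = 653 − 783 = -130.0000; the interval is -130.0000 ± 48.1639 = (-178.16, -81.84).

(-178.16, -81.84)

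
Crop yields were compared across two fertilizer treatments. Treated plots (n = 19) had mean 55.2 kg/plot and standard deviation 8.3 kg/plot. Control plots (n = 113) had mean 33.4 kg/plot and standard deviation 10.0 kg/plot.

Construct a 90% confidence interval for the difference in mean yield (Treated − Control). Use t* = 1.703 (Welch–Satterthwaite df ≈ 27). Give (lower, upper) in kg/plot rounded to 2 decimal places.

Per-group SEs: s₁/√n₁ = 8.3/√19 = 1.9042, s₂/√n₂ = 10.0/√113 = 0.9407.
Unpooled SE of the difference: √(3.62597764 + 0.88491649) = 2.1239.
Margin of error = t* · SE = 1.703 × 2.1239 = 3.6170.
x̄₁ − x̄₂ = 55.2 − 33.4 = 21.8000.
CI: 21.8000 ± 3.6170 = (18.18, 25.42).

(18.18, 25.42)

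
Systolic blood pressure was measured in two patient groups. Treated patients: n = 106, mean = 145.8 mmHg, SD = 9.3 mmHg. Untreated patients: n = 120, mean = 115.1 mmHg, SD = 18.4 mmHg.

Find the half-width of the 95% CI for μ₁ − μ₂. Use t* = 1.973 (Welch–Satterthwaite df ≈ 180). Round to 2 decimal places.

3.76

SE₁ = s₁/√n₁ = 9.3/√106 = 0.9033; SE₂ = 18.4/√120 = 1.6797.
Independent samples, unequal variances: SE_diff = √(SE₁² + SE₂²) = √(0.81595089 + 2.82139209) = 1.9072.
t* = 1.973, so margin of error = 1.973 × 1.9072 = 3.7629.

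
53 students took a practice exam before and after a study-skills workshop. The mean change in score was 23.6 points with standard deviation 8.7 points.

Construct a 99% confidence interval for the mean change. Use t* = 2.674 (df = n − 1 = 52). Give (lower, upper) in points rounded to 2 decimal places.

Paired design: SE = s_d/√n = 8.7/√53 = 1.1950.
t* = 2.674; margin of error = 2.674 × 1.1950 = 3.1954.
23.6 ± 3.1954 → (20.40, 26.80).

(20.40, 26.80)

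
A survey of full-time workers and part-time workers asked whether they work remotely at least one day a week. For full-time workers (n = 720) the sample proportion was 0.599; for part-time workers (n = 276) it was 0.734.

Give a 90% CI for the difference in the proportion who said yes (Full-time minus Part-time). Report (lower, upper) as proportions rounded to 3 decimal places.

SE₁ = √(p̂₁(1−p̂₁)/n₁) = √(0.5990·0.4010/720) = 0.01826; SE₂ = √(0.7340·0.2660/276) = 0.02660.
Independent samples: SE of the difference = √(SE₁² + SE₂²) = √(0.0003334276 + 0.00070756) = 0.03226.
z* for 90% confidence is 1.645, so the margin of error is 1.645 × 0.03226 = 0.05307.
Point estimate p̂₁ − p̂₂ = 0.5990 − 0.7340 = -0.1350.
-0.1350 ± 0.05307 → (-0.188, -0.082).

(-0.188, -0.082)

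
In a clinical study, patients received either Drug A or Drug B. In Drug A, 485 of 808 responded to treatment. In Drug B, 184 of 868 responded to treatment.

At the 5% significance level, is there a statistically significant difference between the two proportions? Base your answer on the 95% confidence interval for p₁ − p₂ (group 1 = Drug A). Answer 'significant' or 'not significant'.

p̂₁ = 485/808 = 0.6002 and p̂₂ = 184/868 = 0.2120.
SE₁ = √(p̂₁(1−p̂₁)/n₁) = √(0.6002·0.3998/808) = 0.01723; SE₂ = √(0.2120·0.7880/868) = 0.01387.
Independent samples: SE of the difference = √(SE₁² + SE₂²) = √(0.0002968729 + 0.0001923769) = 0.02212.
z* for 95% confidence is 1.960, so the margin of error is 1.960 × 0.02212 = 0.04336.
Point estimate p̂₁ − p̂₂ = 0.6002 − 0.2120 = 0.3882.
0.3882 ± 0.04336 → (0.34484, 0.43156).
The interval (0.34484, 0.43156) does not contain 0, so the difference is significant.

significant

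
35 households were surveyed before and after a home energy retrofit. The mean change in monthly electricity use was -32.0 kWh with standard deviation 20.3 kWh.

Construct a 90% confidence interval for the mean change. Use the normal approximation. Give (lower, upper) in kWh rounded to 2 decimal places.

(-37.64, -26.36)

This is a matched-pairs design, so SE = s_d/√n = 20.3/√35 = 3.4313.
Margin = 1.645 × 3.4313 = 5.6445; the interval is -32.0 ± 5.6445 = (-37.64, -26.36).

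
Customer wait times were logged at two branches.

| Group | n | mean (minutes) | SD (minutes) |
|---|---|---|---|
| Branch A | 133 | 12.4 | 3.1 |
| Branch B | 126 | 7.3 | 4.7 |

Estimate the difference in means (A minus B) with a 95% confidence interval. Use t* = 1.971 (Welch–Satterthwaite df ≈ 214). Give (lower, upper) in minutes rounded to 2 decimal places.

(4.12, 6.08)

SE₁ = s₁/√n₁ = 3.1/√133 = 0.2688; SE₂ = 4.7/√126 = 0.4187.
Independent samples, unequal variances: SE_diff = √(SE₁² + SE₂²) = √(0.07225344 + 0.17530969) = 0.4976.
t* = 1.971, so margin of error = 1.971 × 0.4976 = 0.9808.
Difference in means = 12.4 − 7.3 = 5.1000.
5.1000 ± 0.9808 → (4.12, 6.08).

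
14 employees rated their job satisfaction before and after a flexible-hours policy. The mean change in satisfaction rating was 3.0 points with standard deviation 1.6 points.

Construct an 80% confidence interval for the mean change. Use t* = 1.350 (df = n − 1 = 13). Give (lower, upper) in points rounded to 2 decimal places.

(2.42, 3.58)

This is a matched-pairs design, so SE = s_d/√n = 1.6/√14 = 0.4276.
Margin = 1.350 × 0.4276 = 0.5773; the interval is 3.0 ± 0.5773 = (2.42, 3.58).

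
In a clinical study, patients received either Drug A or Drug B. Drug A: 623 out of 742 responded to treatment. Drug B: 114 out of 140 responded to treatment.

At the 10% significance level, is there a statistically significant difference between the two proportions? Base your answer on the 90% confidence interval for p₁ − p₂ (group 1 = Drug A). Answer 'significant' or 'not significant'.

Sample proportions: 623/742 = 0.8396, 114/140 = 0.8143.
Each SE is √(p̂(1−p̂)/n): √(0.8396·0.1604/742) = 0.01347 and √(0.8143·0.1857/140) = 0.03287.
SE(p̂₁ − p̂₂) = √(SE₁² + SE₂²) = √(0.0001814409 + 0.0010804369) = 0.03552, since the two samples are independent.
At 90% confidence z* = 1.645; margin = 1.645 × 0.03552 = 0.05843.
The difference is 0.8396 − 0.8143 = 0.0253, so the interval is 0.0253 ± 0.05843 = (-0.03313, 0.08373).
The interval (-0.03313, 0.08373) contains 0, so the difference is not significant.

not significant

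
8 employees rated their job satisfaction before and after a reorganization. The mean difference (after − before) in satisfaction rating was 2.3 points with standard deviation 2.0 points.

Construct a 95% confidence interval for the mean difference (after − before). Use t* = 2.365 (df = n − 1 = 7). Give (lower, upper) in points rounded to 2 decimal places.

This is a matched-pairs design, so SE = s_d/√n = 2.0/√8 = 0.7071.
Margin = 2.365 × 0.7071 = 1.6723; the interval is 2.3 ± 1.6723 = (0.63, 3.97).

(0.63, 3.97)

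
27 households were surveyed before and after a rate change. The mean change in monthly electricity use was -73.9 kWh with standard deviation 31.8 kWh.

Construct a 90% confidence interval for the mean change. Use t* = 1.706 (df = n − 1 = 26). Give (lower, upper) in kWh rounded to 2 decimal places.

This is a matched-pairs design, so SE = s_d/√n = 31.8/√27 = 6.1199.
Margin = 1.706 × 6.1199 = 10.4405; the interval is -73.9 ± 10.4405 = (-84.34, -63.46).

(-84.34, -63.46)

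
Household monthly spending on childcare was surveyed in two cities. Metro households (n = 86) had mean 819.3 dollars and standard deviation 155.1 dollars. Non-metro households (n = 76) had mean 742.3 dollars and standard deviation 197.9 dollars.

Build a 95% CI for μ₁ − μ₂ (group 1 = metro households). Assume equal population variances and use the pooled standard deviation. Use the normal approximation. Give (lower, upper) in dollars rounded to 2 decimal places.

Pooled variance s_p² = [85·155.1² + 75·197.9²] / (86+76−2) = 31138.0725, so s_p = 176.4598.
SE_diff = s_p·√(1/n₁ + 1/n₂) = 176.4598·√(1/86 + 1/76) = 27.7810.
z* = 1.960; margin = 1.960 × 27.7810 = 54.4508.
Difference = 819.3 − 742.3 = 77.0000.
77.0000 ± 54.4508 → (22.55, 131.45).

(22.55, 131.45)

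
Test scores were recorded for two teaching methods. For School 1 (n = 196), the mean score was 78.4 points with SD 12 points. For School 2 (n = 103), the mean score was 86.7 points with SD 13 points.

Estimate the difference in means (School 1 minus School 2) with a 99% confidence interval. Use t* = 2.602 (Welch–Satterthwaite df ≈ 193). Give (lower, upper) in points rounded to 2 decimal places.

(-12.31, -4.29)

Standard errors of each mean: 12/√196 = 0.8571 and 13/√103 = 1.2809.
SE(x̄₁ − x̄₂) = √(0.8571² + 1.2809²) = 1.5412 for independent samples with unequal variances.
With t* = 2.602, the margin is 2.602 × 1.5412 = 4.0102.
x̄₁ − x̄₂ = 78.4 − 86.7 = -8.3000; the interval is -8.3000 ± 4.0102 = (-12.31, -4.29).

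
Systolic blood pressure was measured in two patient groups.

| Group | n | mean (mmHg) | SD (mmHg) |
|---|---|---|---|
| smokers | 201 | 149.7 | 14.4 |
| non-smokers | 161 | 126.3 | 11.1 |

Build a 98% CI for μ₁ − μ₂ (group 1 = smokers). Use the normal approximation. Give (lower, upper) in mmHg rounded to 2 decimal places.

(20.28, 26.52)

Standard errors of each mean: 14.4/√201 = 1.0157 and 11.1/√161 = 0.8748.
SE(x̄₁ − x̄₂) = √(1.0157² + 0.8748²) = 1.3405 for independent samples with unequal variances.
With z* = 2.326, the margin is 2.326 × 1.3405 = 3.1180.
x̄₁ − x̄₂ = 149.7 − 126.3 = 23.4000; the interval is 23.4000 ± 3.1180 = (20.28, 26.52).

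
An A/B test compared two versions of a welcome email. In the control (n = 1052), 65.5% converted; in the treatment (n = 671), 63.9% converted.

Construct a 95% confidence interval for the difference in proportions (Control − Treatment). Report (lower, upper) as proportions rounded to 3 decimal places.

SE₁ = √(p̂₁(1−p̂₁)/n₁) = √(0.6550·0.3450/1052) = 0.01466; SE₂ = √(0.6390·0.3610/671) = 0.01854.
Independent samples: SE of the difference = √(SE₁² + SE₂²) = √(0.0002149156 + 0.0003437316) = 0.02364.
z* for 95% confidence is 1.960, so the margin of error is 1.960 × 0.02364 = 0.04633.
Point estimate p̂₁ − p̂₂ = 0.6550 − 0.6390 = 0.0160.
0.0160 ± 0.04633 → (-0.030, 0.062).

(-0.030, 0.062)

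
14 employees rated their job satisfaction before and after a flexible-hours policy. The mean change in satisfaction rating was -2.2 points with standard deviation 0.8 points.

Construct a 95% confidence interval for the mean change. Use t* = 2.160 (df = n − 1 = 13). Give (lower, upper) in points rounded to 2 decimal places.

Paired design: SE = s_d/√n = 0.8/√14 = 0.2138.
t* = 2.160; margin of error = 2.160 × 0.2138 = 0.4618.
-2.2 ± 0.4618 → (-2.66, -1.74).

(-2.66, -1.74)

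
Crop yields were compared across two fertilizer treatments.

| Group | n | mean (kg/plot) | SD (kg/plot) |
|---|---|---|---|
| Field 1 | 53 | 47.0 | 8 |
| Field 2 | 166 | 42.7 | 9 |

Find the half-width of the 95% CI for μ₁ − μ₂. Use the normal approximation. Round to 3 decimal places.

2.552

Per-group SEs: s₁/√n₁ = 8/√53 = 1.0989, s₂/√n₂ = 9/√166 = 0.6985.
Unpooled SE of the difference: √(1.20758121 + 0.48790225) = 1.3021.
Margin of error = z* · SE = 1.960 × 1.3021 = 2.5521.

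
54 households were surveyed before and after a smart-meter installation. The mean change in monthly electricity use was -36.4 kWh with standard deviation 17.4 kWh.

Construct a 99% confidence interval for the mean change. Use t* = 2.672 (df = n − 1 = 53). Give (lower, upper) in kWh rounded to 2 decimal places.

Paired design: SE = s_d/√n = 17.4/√54 = 2.3678.
t* = 2.672; margin of error = 2.672 × 2.3678 = 6.3268.
-36.4 ± 6.3268 → (-42.73, -30.07).

(-42.73, -30.07)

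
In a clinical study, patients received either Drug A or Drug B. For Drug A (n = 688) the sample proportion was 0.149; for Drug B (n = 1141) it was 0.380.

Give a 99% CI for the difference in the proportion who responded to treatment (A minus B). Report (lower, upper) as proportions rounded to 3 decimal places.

The two standard errors are √(0.1490×0.8510/688) = 0.01358 and √(0.3800×0.6200/1141) = 0.01437.
Because the samples are independent, SE_diff = √(0.01358² + 0.01437²) = 0.01977.
Using z* = 2.576 for 99%, ME = 2.576 × 0.01977 = 0.05093.
p̂₁ − p̂₂ = -0.2310; interval -0.2310 ± 0.05093 gives (-0.282, -0.180).

(-0.282, -0.180)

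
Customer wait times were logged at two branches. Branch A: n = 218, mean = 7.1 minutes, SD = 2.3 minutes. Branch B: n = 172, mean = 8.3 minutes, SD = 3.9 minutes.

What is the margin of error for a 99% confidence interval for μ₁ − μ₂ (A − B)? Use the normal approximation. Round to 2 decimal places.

0.86

Per-group SEs: s₁/√n₁ = 2.3/√218 = 0.1558, s₂/√n₂ = 3.9/√172 = 0.2974.
Unpooled SE of the difference: √(0.02427364 + 0.08844676) = 0.3357.
Margin of error = z* · SE = 2.576 × 0.3357 = 0.8648.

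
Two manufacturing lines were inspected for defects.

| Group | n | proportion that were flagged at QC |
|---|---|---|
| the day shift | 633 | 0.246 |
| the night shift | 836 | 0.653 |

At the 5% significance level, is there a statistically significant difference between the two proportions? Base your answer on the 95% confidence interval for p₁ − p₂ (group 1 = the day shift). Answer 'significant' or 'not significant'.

significant

SE₁ = √(p̂₁(1−p̂₁)/n₁) = √(0.2460·0.7540/633) = 0.01712; SE₂ = √(0.6530·0.3470/836) = 0.01646.
Independent samples: SE of the difference = √(SE₁² + SE₂²) = √(0.0002930944 + 0.0002709316) = 0.02375.
z* for 95% confidence is 1.960, so the margin of error is 1.960 × 0.02375 = 0.04655.
Point estimate p̂₁ − p̂₂ = 0.2460 − 0.6530 = -0.4070.
-0.4070 ± 0.04655 → (-0.45355, -0.36045).
The interval (-0.45355, -0.36045) does not contain 0, so the difference is significant.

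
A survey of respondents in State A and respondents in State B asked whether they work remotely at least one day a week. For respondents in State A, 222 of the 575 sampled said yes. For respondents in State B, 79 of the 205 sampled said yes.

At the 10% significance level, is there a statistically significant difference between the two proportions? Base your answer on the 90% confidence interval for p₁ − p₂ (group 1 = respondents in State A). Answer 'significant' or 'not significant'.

First, p̂₁ = 222/575 = 0.3861; p̂₂ = 79/205 = 0.3854.
The two standard errors are √(0.3861×0.6139/575) = 0.02030 and √(0.3854×0.6146/205) = 0.03399.
Because the samples are independent, SE_diff = √(0.02030² + 0.03399²) = 0.03959.
Using z* = 1.645 for 90%, ME = 1.645 × 0.03959 = 0.06513.
p̂₁ − p̂₂ = 0.0007; interval 0.0007 ± 0.06513 gives (-0.06443, 0.06583).
The interval (-0.06443, 0.06583) contains 0, so the difference is not significant.

not significant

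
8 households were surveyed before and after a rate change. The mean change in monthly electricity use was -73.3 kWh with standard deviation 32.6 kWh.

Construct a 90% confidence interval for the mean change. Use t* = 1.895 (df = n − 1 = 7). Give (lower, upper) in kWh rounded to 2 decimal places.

(-95.14, -51.46)

This is a matched-pairs design, so SE = s_d/√n = 32.6/√8 = 11.5258.
Margin = 1.895 × 11.5258 = 21.8414; the interval is -73.3 ± 21.8414 = (-95.14, -51.46).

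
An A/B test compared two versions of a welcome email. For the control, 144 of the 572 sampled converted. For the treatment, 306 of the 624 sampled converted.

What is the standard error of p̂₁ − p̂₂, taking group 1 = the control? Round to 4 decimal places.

0.0270

Sample proportions: 144/572 = 0.2517, 306/624 = 0.4904.
Each SE is √(p̂(1−p̂)/n): √(0.2517·0.7483/572) = 0.01815 and √(0.4904·0.5096/624) = 0.02001.
SE(p̂₁ − p̂₂) = √(SE₁² + SE₂²) = √(0.0003294225 + 0.0004004001) = 0.02702, since the two samples are independent.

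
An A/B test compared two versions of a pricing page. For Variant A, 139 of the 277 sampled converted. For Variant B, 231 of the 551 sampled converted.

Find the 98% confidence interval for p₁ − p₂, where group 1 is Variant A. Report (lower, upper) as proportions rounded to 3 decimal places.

(-0.003, 0.168)

First, p̂₁ = 139/277 = 0.5018; p̂₂ = 231/551 = 0.4192.
The two standard errors are √(0.5018×0.4982/277) = 0.03004 and √(0.4192×0.5808/551) = 0.02102.
Because the samples are independent, SE_diff = √(0.03004² + 0.02102²) = 0.03666.
Using z* = 2.326 for 98%, ME = 2.326 × 0.03666 = 0.08527.
p̂₁ − p̂₂ = 0.0826; interval 0.0826 ± 0.08527 gives (-0.003, 0.168).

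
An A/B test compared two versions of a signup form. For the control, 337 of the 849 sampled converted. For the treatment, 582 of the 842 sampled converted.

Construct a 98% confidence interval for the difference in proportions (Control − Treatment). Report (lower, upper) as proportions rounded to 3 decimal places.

(-0.348, -0.240)

p̂₁ = 337/849 = 0.3969 and p̂₂ = 582/842 = 0.6912.
SE₁ = √(p̂₁(1−p̂₁)/n₁) = √(0.3969·0.6031/849) = 0.01679; SE₂ = √(0.6912·0.3088/842) = 0.01592.
Independent samples: SE of the difference = √(SE₁² + SE₂²) = √(0.0002819041 + 0.0002534464) = 0.02314.
z* for 98% confidence is 2.326, so the margin of error is 2.326 × 0.02314 = 0.05382.
Point estimate p̂₁ − p̂₂ = 0.3969 − 0.6912 = -0.2943.
-0.2943 ± 0.05382 → (-0.348, -0.240).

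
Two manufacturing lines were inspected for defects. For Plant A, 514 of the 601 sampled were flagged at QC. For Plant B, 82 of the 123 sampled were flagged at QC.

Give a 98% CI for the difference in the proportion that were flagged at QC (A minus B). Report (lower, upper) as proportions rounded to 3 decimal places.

p̂₁ = 514/601 = 0.8552 and p̂₂ = 82/123 = 0.6667.
SE₁ = √(p̂₁(1−p̂₁)/n₁) = √(0.8552·0.1448/601) = 0.01435; SE₂ = √(0.6667·0.3333/123) = 0.04250.
Independent samples: SE of the difference = √(SE₁² + SE₂²) = √(0.0002059225 + 0.00180625) = 0.04486.
z* for 98% confidence is 2.326, so the margin of error is 2.326 × 0.04486 = 0.10434.
Point estimate p̂₁ − p̂₂ = 0.8552 − 0.6667 = 0.1885.
0.1885 ± 0.10434 → (0.084, 0.293).

(0.084, 0.293)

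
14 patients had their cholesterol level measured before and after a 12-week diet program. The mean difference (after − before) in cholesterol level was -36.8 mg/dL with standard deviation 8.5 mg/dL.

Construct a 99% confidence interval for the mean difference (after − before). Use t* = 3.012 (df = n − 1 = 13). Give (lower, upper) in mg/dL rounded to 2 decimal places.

Paired design: SE = s_d/√n = 8.5/√14 = 2.2717.
t* = 3.012; margin of error = 3.012 × 2.2717 = 6.8424.
-36.8 ± 6.8424 → (-43.64, -29.96).

(-43.64, -29.96)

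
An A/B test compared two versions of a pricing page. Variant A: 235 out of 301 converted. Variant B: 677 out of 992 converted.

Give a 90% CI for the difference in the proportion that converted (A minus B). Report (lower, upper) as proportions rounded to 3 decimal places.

(0.052, 0.144)

p̂₁ = 235/301 = 0.7807 and p̂₂ = 677/992 = 0.6825.
SE₁ = √(p̂₁(1−p̂₁)/n₁) = √(0.7807·0.2193/301) = 0.02385; SE₂ = √(0.6825·0.3175/992) = 0.01478.
Independent samples: SE of the difference = √(SE₁² + SE₂²) = √(0.0005688225 + 0.0002184484) = 0.02806.
z* for 90% confidence is 1.645, so the margin of error is 1.645 × 0.02806 = 0.04616.
Point estimate p̂₁ − p̂₂ = 0.7807 − 0.6825 = 0.0982.
0.0982 ± 0.04616 → (0.052, 0.144).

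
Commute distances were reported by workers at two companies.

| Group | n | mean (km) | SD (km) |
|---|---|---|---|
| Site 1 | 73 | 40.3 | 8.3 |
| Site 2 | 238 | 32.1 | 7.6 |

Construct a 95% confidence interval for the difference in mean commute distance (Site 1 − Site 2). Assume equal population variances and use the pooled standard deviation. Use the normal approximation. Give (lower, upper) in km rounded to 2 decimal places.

s_p = √[((n₁−1)s₁² + (n₂−1)s₂²)/(n₁+n₂−2)] = √[(72·8.3² + 237·7.6²)/309] = 7.7687.
SE = 7.7687·√(1/73 + 1/238) = 1.0394.
With z* = 1.960, margin = 1.960 × 1.0394 = 2.0372.
x̄₁ − x̄₂ = 40.3 − 32.1 = 8.2000; interval 8.2000 ± 2.0372 = (6.16, 10.24).

(6.16, 10.24)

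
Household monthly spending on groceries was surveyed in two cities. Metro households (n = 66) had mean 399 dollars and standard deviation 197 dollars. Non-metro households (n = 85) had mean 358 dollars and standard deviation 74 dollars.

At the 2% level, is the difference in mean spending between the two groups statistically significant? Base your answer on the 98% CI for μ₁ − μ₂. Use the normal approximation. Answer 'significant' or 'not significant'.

Standard errors of each mean: 197/√66 = 24.2490 and 74/√85 = 8.0264.
SE(x̄₁ − x̄₂) = √(24.2490² + 8.0264²) = 25.5428 for independent samples with unequal variances.
With z* = 2.326, the margin is 2.326 × 25.5428 = 59.4126.
x̄₁ − x̄₂ = 399 − 358 = 41.0000; the interval is 41.0000 ± 59.4126 = (-18.4126, 100.4126).
The interval (-18.4126, 100.4126) contains 0, so the difference is not significant.

not significant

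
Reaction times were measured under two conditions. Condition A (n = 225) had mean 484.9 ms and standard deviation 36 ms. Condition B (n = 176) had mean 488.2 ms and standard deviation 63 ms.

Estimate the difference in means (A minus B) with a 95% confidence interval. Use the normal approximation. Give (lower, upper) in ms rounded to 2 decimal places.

SE₁ = s₁/√n₁ = 36/√225 = 2.4000; SE₂ = 63/√176 = 4.7488.
Independent samples, unequal variances: SE_diff = √(SE₁² + SE₂²) = √(5.76 + 22.55110144) = 5.3208.
z* = 1.960, so margin of error = 1.960 × 5.3208 = 10.4288.
Difference in means = 484.9 − 488.2 = -3.3000.
-3.3000 ± 10.4288 → (-13.73, 7.13).

(-13.73, 7.13)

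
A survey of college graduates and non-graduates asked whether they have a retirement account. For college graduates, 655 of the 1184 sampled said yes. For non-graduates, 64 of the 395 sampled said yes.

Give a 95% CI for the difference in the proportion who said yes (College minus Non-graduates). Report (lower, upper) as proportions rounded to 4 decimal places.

(0.3451, 0.4373)

Sample proportions: 655/1184 = 0.5532, 64/395 = 0.1620.
Each SE is √(p̂(1−p̂)/n): √(0.5532·0.4468/1184) = 0.01445 and √(0.1620·0.8380/395) = 0.01854.
SE(p̂₁ − p̂₂) = √(SE₁² + SE₂²) = √(0.0002088025 + 0.0003437316) = 0.02351, since the two samples are independent.
At 95% confidence z* = 1.960; margin = 1.960 × 0.02351 = 0.04608.
The difference is 0.5532 − 0.1620 = 0.3912, so the interval is 0.3912 ± 0.04608 = (0.3451, 0.4373).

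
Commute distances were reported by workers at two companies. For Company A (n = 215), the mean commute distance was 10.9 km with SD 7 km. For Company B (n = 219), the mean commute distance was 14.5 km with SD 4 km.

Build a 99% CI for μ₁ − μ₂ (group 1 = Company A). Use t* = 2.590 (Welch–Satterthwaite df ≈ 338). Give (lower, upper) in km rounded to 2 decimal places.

(-5.02, -2.18)

Per-group SEs: s₁/√n₁ = 7/√215 = 0.4774, s₂/√n₂ = 4/√219 = 0.2703.
Unpooled SE of the difference: √(0.22791076 + 0.07306209) = 0.5486.
Margin of error = t* · SE = 2.590 × 0.5486 = 1.4209.
x̄₁ − x̄₂ = 10.9 − 14.5 = -3.6000.
CI: -3.6000 ± 1.4209 = (-5.02, -2.18).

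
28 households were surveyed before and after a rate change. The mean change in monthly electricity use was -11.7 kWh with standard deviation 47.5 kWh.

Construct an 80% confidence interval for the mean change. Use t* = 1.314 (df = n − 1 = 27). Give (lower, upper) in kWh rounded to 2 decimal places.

Paired design: SE = s_d/√n = 47.5/√28 = 8.9767.
t* = 1.314; margin of error = 1.314 × 8.9767 = 11.7954.
-11.7 ± 11.7954 → (-23.50, 0.10).

(-23.50, 0.10)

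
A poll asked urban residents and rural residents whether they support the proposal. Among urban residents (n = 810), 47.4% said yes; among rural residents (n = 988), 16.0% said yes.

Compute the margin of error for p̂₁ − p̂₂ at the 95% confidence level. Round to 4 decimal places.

Each SE is √(p̂(1−p̂)/n): √(0.4740·0.5260/810) = 0.01754 and √(0.1600·0.8400/988) = 0.01166.
SE(p̂₁ − p̂₂) = √(SE₁² + SE₂²) = √(0.0003076516 + 0.0001359556) = 0.02106, since the two samples are independent.
At 95% confidence z* = 1.960; margin = 1.960 × 0.02106 = 0.04128.

0.0413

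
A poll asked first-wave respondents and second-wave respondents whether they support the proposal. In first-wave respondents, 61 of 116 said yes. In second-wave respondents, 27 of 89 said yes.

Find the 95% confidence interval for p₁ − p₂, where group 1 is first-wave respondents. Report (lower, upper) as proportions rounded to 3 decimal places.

(0.091, 0.354)

Sample proportions: 61/116 = 0.5259, 27/89 = 0.3034.
Each SE is √(p̂(1−p̂)/n): √(0.5259·0.4741/116) = 0.04636 and √(0.3034·0.6966/89) = 0.04873.
SE(p̂₁ − p̂₂) = √(SE₁² + SE₂²) = √(0.0021492496 + 0.0023746129) = 0.06726, since the two samples are independent.
At 95% confidence z* = 1.960; margin = 1.960 × 0.06726 = 0.13183.
The difference is 0.5259 − 0.3034 = 0.2225, so the interval is 0.2225 ± 0.13183 = (0.091, 0.354).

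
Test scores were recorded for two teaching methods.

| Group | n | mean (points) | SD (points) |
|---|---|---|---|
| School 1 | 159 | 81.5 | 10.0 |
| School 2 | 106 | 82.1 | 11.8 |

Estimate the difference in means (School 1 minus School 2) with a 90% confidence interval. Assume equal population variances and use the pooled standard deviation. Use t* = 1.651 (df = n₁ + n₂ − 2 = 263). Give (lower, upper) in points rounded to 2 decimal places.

(-2.83, 1.63)

s_p = √[((n₁−1)s₁² + (n₂−1)s₂²)/(n₁+n₂−2)] = √[(158·10.0² + 105·11.8²)/263] = 10.7548.
SE = 10.7548·√(1/159 + 1/106) = 1.3486.
With t* = 1.651, margin = 1.651 × 1.3486 = 2.2265.
x̄₁ − x̄₂ = 81.5 − 82.1 = -0.6000; interval -0.6000 ± 2.2265 = (-2.83, 1.63).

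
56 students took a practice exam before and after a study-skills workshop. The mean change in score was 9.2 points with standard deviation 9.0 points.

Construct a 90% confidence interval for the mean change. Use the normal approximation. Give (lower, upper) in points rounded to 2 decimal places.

(7.22, 11.18)

Paired design: SE = s_d/√n = 9.0/√56 = 1.2027.
z* = 1.645; margin of error = 1.645 × 1.2027 = 1.9784.
9.2 ± 1.9784 → (7.22, 11.18).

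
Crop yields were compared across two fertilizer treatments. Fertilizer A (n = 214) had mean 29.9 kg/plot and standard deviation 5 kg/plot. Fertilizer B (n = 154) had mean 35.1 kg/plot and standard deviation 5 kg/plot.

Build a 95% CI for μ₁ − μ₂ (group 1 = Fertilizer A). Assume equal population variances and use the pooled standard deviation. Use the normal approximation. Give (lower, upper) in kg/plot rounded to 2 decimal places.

s_p = √[((n₁−1)s₁² + (n₂−1)s₂²)/(n₁+n₂−2)] = √[(213·5² + 153·5²)/366] = 5.0000.
SE = 5.0000·√(1/214 + 1/154) = 0.5284.
With z* = 1.960, margin = 1.960 × 0.5284 = 1.0357.
x̄₁ − x̄₂ = 29.9 − 35.1 = -5.2000; interval -5.2000 ± 1.0357 = (-6.24, -4.16).

(-6.24, -4.16)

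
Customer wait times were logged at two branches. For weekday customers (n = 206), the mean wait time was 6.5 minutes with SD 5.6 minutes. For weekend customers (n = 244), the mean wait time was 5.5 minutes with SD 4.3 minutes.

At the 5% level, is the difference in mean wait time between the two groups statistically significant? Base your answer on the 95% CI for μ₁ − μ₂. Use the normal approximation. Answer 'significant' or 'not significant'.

significant

Per-group SEs: s₁/√n₁ = 5.6/√206 = 0.3902, s₂/√n₂ = 4.3/√244 = 0.2753.
Unpooled SE of the difference: √(0.15225604 + 0.07579009) = 0.4775.
Margin of error = z* · SE = 1.960 × 0.4775 = 0.9359.
x̄₁ − x̄₂ = 6.5 − 5.5 = 1.0000.
CI: 1.0000 ± 0.9359 = (0.0641, 1.9359).
The interval (0.0641, 1.9359) does not contain 0, so the difference is significant.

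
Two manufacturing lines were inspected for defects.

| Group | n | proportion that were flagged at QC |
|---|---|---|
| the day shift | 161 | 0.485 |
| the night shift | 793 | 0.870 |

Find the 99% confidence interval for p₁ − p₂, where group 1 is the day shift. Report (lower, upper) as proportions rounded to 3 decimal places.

(-0.491, -0.279)

The two standard errors are √(0.4850×0.5150/161) = 0.03939 and √(0.8700×0.1300/793) = 0.01194.
Because the samples are independent, SE_diff = √(0.03939² + 0.01194²) = 0.04116.
Using z* = 2.576 for 99%, ME = 2.576 × 0.04116 = 0.10603.
p̂₁ − p̂₂ = -0.3850; interval -0.3850 ± 0.10603 gives (-0.491, -0.279).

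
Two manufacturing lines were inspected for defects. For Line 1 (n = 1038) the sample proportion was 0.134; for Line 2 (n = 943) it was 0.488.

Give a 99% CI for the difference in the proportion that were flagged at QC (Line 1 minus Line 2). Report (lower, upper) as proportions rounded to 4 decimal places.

(-0.4040, -0.3040)

The two standard errors are √(0.1340×0.8660/1038) = 0.01057 and √(0.4880×0.5120/943) = 0.01628.
Because the samples are independent, SE_diff = √(0.01057² + 0.01628²) = 0.01941.
Using z* = 2.576 for 99%, ME = 2.576 × 0.01941 = 0.05000.
p̂₁ − p̂₂ = -0.3540; interval -0.3540 ± 0.05000 gives (-0.4040, -0.3040).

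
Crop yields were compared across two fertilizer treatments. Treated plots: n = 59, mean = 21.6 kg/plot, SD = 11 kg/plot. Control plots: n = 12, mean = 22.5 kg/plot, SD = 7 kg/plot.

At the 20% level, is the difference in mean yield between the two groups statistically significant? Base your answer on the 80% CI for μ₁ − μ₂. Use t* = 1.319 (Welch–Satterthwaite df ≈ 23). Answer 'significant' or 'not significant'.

Standard errors of each mean: 11/√59 = 1.4321 and 7/√12 = 2.0207.
SE(x̄₁ − x̄₂) = √(1.4321² + 2.0207²) = 2.4767 for independent samples with unequal variances.
With t* = 1.319, the margin is 1.319 × 2.4767 = 3.2668.
x̄₁ − x̄₂ = 21.6 − 22.5 = -0.9000; the interval is -0.9000 ± 3.2668 = (-4.1668, 2.3668).
The interval (-4.1668, 2.3668) contains 0, so the difference is not significant.

not significant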